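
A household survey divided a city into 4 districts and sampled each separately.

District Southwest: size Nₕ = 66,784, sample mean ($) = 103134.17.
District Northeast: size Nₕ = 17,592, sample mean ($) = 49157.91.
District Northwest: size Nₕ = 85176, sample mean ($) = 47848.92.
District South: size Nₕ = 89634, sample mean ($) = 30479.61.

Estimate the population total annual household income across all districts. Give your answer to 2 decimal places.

14560087334.66

Southwest: 66784·103134.17 = 6887712409.28
Northeast: 17592·49157.91 = 864785952.72
Northwest: 85176·47848.92 = 4075579609.92
South: 89634·30479.61 = 2732009362.74
τ̂ = Σ Nₕx̄ₕ = 14560087334.66.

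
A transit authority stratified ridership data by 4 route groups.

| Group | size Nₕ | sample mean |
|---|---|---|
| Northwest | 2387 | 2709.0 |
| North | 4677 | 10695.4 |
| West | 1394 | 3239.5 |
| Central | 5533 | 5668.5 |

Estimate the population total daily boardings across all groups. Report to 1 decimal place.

92368442.3

Estimate total by summing Nₕ·x̄ₕ over strata.
2387·2709.0 + 4677·10695.4 + 1394·3239.5 + 5533·5668.5 = 6466383 + 50022385.8 + 4515863 + 31363810.5 = 92368442.3.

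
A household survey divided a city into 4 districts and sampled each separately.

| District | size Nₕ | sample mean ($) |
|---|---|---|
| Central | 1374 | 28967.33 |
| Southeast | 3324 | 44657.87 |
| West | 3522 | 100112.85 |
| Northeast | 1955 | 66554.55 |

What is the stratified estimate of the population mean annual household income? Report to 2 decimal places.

N = 1374 + 3324 + 3522 + 1955 = 10175.
The stratified mean weights each stratum mean by its population share Nₕ/N.
Σ Nₕx̄ₕ = 1374·28967.33 + 3324·44657.87 + 3522·100112.85 + 1955·66554.55 = 39801111.42 + 148442759.88 + 352597457.7 + 130114145.25 = 670955474.25.
Divide by N: 670955474.25 / 10175 = 65941.5700... → 65941.57.

65941.57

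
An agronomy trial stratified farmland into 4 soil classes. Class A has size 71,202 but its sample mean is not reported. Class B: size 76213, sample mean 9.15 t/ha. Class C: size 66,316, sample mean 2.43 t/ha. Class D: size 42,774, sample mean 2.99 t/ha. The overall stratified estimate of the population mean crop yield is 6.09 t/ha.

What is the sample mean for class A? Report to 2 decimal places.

N = 71202 + 76213 + 66316 + 42774 = 256505.
Overall total = μ·N = 6.09·256505 = 1562115.45.
Subtract the known strata: 76213·9.15 + 66316·2.43 + 42774·2.99 = 986391.09.
Remaining total for class A: 1562115.45 − 986391.09 = 575724.36.
Divide by its size: 575724.36 / 71202 = 8.0858... → 8.09.

8.09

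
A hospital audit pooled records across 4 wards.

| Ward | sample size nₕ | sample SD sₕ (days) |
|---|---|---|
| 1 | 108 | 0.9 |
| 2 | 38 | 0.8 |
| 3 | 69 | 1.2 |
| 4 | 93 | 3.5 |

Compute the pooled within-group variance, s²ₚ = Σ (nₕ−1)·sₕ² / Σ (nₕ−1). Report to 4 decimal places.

4.3923

1: (108−1)·0.9² = 107·0.81 = 86.67
2: (38−1)·0.8² = 37·0.64 = 23.68
3: (69−1)·1.2² = 68·1.44 = 97.92
4: (93−1)·3.5² = 92·12.25 = 1127
Numerator = 1335.27; denominator = Σ(nₕ−1) = 304.
s²ₚ = 1335.27/304 = 4.392336... → 4.3923.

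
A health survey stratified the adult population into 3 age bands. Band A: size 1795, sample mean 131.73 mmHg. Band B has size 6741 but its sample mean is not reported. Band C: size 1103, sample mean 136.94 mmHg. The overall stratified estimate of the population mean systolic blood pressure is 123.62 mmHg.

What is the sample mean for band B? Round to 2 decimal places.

Σ Nₕx̄ₕ = N·μ, so 6741·x̄_B = 9639·123.62 − (1795·131.73 + 1103·136.94).
= 1191573.18 − 387500.17 = 804073.01.
x̄_B = 804073.01 / 6741 = 119.2810... → 119.28.

119.28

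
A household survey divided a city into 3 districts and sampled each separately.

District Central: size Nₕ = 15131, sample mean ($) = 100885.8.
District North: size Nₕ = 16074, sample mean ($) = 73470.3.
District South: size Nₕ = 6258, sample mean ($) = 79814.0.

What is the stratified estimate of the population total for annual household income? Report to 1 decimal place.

Estimate total by summing Nₕ·x̄ₕ over strata.
15131·100885.8 + 16074·73470.3 + 6258·79814.0 = 1526503039.8 + 1180961602.2 + 499476012 = 3206940654.0.

3206940654.0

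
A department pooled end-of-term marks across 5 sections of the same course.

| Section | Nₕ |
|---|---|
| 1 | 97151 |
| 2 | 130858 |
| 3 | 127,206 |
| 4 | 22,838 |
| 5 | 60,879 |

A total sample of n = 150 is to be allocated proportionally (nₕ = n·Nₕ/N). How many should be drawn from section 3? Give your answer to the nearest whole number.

43

N = 97151 + 130858 + 127206 + 22838 + 60879 = 438932.
n_3 = 150·127206/438932 = 43.471... → 43.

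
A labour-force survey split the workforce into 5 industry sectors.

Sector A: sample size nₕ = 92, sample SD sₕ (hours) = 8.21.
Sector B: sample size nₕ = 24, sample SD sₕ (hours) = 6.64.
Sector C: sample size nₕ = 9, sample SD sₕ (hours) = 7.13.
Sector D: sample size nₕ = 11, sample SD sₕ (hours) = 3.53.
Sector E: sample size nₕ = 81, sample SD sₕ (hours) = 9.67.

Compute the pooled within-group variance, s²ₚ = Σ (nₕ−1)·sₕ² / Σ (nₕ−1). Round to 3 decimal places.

A: (92−1)·8.21² = 91·67.4041 = 6133.7731
B: (24−1)·6.64² = 23·44.0896 = 1014.0608
C: (9−1)·7.13² = 8·50.8369 = 406.6952
D: (11−1)·3.53² = 10·12.4609 = 124.609
E: (81−1)·9.67² = 80·93.5089 = 7480.712
Numerator = 15159.8501; denominator = Σ(nₕ−1) = 212.
s²ₚ = 15159.8501/212 = 71.50873... → 71.509.

71.509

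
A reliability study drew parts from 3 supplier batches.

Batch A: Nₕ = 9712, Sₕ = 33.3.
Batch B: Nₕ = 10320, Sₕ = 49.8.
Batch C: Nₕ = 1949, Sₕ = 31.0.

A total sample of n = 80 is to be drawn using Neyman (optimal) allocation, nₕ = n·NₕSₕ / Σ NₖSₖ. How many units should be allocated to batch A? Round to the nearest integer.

A: NₕSₕ = 9712·33.3 = 323409.6
B: NₕSₕ = 10320·49.8 = 513936
C: NₕSₕ = 1949·31.0 = 60419
Σ NₕSₕ = 897764.6.
n_A = 80·323409.6/897764.6 = 28.819... → 29.

29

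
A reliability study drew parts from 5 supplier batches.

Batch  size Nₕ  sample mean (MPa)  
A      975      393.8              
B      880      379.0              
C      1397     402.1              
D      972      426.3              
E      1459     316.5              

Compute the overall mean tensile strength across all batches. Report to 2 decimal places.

N = 975 + 880 + 1397 + 972 + 1459 = 5683.
Overall mean = Σ (Nₕ/N)·x̄ₕ — weight by population share, not a simple average.
Σ Nₕx̄ₕ = 975·393.8 + 880·379.0 + 1397·402.1 + 972·426.3 + 1459·316.5 = 383955 + 333520 + 561733.7 + 414363.6 + 461773.5 = 2155345.8.
Divide by N: 2155345.8 / 5683 = 379.2620... → 379.26.

379.26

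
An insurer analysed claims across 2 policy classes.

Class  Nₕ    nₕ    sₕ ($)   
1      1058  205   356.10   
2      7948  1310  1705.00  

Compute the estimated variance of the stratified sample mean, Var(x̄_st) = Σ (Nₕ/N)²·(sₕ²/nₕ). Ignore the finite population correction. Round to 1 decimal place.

N = 9006. Term for each stratum: Wₕ²sₕ²/nₕ.
Var(x̄_st) = 8.5368 + 1728.3405 = 1736.8773 → 1736.9.

1736.9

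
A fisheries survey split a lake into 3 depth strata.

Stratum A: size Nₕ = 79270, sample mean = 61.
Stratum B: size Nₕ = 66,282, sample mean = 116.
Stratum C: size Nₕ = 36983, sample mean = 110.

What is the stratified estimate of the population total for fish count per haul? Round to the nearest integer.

Population total = Σ Nₕ·x̄ₕ (each stratum's size times its mean).
79270·61 + 66282·116 + 36983·110 = 4835470 + 7688712 + 4068130 = 16592312.

16592312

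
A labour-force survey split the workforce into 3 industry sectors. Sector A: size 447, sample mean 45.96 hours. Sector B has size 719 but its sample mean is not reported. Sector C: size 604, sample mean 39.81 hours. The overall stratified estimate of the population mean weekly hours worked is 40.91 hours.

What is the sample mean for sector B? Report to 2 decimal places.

N = 447 + 719 + 604 = 1770.
Overall total = μ·N = 40.91·1770 = 72410.7.
Subtract the known strata: 447·45.96 + 604·39.81 = 44589.36.
Remaining total for sector B: 72410.7 − 44589.36 = 27821.34.
Divide by its size: 27821.34 / 719 = 38.6945... → 38.69.

38.69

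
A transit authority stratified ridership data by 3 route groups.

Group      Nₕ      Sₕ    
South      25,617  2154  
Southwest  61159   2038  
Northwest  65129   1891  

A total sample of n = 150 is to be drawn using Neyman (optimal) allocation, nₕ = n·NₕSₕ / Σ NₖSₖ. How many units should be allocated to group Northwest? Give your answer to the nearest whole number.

61

Σ NₕSₕ = 25617·2154 + 61159·2038 + 65129·1891 = 302979999.
Share for Northwest: 123158939/302979999 = 0.40649.
n_Northwest = 150 × 0.40649 = 60.974... → 61.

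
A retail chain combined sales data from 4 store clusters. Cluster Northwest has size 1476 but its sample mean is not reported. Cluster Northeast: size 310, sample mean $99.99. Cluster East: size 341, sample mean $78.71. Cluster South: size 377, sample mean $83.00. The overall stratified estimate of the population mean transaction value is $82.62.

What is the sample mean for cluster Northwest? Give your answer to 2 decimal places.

Σ Nₕx̄ₕ = N·μ, so 1476·x̄_Northwest = 2504·82.62 − (310·99.99 + 341·78.71 + 377·83.00).
= 206880.48 − 89128.01 = 117752.47.
x̄_Northwest = 117752.47 / 1476 = 79.7781... → 79.78.

79.78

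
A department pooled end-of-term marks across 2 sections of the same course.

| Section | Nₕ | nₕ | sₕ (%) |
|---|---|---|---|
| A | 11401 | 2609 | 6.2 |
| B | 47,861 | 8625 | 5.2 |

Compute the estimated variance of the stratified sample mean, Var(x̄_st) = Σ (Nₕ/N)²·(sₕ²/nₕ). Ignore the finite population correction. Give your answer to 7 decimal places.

N = 59262. Term for each stratum: Wₕ²sₕ²/nₕ.
Var(x̄_st) = 0.0005453089 + 0.0020448361 = 0.0025901450 → 0.0025901.

0.0025901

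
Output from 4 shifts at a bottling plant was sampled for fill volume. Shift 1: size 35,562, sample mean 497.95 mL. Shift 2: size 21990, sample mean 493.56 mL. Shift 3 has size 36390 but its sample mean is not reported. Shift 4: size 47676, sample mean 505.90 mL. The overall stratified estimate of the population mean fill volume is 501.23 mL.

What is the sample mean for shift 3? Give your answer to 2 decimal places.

N = 35562 + 21990 + 36390 + 47676 = 141618.
Overall total = μ·N = 501.23·141618 = 70983190.14.
Subtract the known strata: 35562·497.95 + 21990·493.56 + 47676·505.90 = 52680770.7.
Remaining total for shift 3: 70983190.14 − 52680770.7 = 18302419.44.
Divide by its size: 18302419.44 / 36390 = 502.9519... → 502.95.

502.95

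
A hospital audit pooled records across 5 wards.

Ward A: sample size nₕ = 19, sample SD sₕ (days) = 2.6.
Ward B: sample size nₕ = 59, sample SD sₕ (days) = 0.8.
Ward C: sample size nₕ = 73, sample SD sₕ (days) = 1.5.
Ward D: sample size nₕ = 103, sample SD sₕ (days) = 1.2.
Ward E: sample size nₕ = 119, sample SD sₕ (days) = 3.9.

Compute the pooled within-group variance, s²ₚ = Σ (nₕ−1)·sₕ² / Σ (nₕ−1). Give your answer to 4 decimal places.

A: (19−1)·2.6² = 18·6.76 = 121.68
B: (59−1)·0.8² = 58·0.64 = 37.12
C: (73−1)·1.5² = 72·2.25 = 162
D: (103−1)·1.2² = 102·1.44 = 146.88
E: (119−1)·3.9² = 118·15.21 = 1794.78
Numerator = 2262.46; denominator = Σ(nₕ−1) = 368.
s²ₚ = 2262.46/368 = 6.147989... → 6.1480.

6.1480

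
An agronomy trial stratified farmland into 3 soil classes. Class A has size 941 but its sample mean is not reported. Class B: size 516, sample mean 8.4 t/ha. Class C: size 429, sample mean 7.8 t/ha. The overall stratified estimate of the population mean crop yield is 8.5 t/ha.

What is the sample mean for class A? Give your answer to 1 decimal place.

N = 941 + 516 + 429 = 1886.
Overall total = μ·N = 8.5·1886 = 16031.
Subtract the known strata: 516·8.4 + 429·7.8 = 7680.6.
Remaining total for class A: 16031 − 7680.6 = 8350.4.
Divide by its size: 8350.4 / 941 = 8.874... → 8.9.

8.9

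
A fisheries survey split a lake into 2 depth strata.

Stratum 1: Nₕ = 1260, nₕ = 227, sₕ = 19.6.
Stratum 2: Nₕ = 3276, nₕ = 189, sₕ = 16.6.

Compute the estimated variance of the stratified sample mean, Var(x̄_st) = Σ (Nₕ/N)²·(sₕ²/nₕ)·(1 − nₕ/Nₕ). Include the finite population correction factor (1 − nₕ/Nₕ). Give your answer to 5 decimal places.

N = 4536. Term for each stratum: Wₕ²sₕ²/nₕ·(1−nₕ/Nₕ).
Var(x̄_st) = 0.10705601 + 0.71661980 = 0.82367581 → 0.82368.

0.82368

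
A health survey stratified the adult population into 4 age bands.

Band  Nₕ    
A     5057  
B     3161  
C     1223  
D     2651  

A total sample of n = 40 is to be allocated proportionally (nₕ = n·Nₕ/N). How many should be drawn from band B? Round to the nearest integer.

10

Share of band B = 3161/12092 = 0.26141.
Allocate 40 × 0.26141 = 10.457... → 10.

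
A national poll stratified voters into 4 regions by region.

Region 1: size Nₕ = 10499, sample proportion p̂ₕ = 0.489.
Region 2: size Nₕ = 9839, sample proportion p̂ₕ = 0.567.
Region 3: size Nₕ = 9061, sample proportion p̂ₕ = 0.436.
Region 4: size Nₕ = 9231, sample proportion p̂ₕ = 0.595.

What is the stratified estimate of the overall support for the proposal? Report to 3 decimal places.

0.522

N = 10499 + 9839 + 9061 + 9231 = 38630.
Overall proportion = Σ (Nₕ/N)·p̂ₕ.
Σ Nₕp̂ₕ = 5134.011 + 5578.713 + 3950.596 + 5492.445 = 20155.765.
20155.765 / 38630 = 0.52176... → 0.522.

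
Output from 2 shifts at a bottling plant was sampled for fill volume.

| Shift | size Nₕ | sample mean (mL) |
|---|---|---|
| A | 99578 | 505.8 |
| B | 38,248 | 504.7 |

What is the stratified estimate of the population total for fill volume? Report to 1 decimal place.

Population total = Σ Nₕ·x̄ₕ (each stratum's size times its mean).
99578·505.8 + 38248·504.7 = 50366552.4 + 19303765.6 = 69670318.0.

69670318.0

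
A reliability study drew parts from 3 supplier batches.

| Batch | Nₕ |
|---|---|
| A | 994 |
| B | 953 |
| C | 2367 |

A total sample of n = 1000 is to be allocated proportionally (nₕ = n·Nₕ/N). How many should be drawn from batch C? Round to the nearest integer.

549

Share of batch C = 2367/4314 = 0.54868.
Allocate 1000 × 0.54868 = 548.679... → 549.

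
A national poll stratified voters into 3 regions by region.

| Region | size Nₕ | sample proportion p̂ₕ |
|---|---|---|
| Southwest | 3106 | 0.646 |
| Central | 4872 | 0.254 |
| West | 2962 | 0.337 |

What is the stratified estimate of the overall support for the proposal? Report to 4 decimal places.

0.3878

Wₕ = Nₕ/N with N = 10940: 0.2839, 0.4453, 0.2707.
p̂_st = 0.2839·0.646 + 0.4453·0.254 + 0.2707·0.337 ≈ 0.387766... → 0.3878.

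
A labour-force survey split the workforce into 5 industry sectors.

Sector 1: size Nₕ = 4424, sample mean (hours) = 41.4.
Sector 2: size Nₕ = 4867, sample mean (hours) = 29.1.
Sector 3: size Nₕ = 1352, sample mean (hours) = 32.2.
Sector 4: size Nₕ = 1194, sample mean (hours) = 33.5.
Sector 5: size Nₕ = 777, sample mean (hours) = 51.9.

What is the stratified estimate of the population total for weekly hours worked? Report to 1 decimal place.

448643.0

1: 4424·41.4 = 183153.6
2: 4867·29.1 = 141629.7
3: 1352·32.2 = 43534.4
4: 1194·33.5 = 39999
5: 777·51.9 = 40326.3
τ̂ = Σ Nₕx̄ₕ = 448643.0.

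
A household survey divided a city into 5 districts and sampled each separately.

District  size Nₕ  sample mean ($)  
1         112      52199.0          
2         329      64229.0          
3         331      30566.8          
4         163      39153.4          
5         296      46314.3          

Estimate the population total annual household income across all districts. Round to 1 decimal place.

57186276.8

Population total = Σ Nₕ·x̄ₕ (each stratum's size times its mean).
112·52199.0 + 329·64229.0 + 331·30566.8 + 163·39153.4 + 296·46314.3 = 5846288 + 21131341 + 10117610.8 + 6382004.2 + 13709032.8 = 57186276.8.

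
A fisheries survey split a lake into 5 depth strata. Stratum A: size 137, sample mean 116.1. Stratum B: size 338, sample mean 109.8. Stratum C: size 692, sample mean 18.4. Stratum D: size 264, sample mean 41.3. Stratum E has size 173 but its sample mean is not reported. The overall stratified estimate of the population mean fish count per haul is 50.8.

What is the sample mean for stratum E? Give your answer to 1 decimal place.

27.9

N = 137 + 338 + 692 + 264 + 173 = 1604.
Overall total = μ·N = 50.8·1604 = 81483.2.
Subtract the known strata: 137·116.1 + 338·109.8 + 692·18.4 + 264·41.3 = 76654.1.
Remaining total for stratum E: 81483.2 − 76654.1 = 4829.1.
Divide by its size: 4829.1 / 173 = 27.914... → 27.9.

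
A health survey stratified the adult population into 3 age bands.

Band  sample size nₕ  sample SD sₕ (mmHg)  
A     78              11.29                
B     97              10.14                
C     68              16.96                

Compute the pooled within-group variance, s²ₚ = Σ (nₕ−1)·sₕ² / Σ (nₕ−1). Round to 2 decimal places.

162.32

Degrees of freedom: 77 + 96 + 67 = 240.
Σ(nₕ−1)sₕ² = 77·127.4641 + 96·102.8196 + 67·287.6416 = 38957.4045.
s²ₚ = 38957.4045 / 240 = 162.3225... → 162.32.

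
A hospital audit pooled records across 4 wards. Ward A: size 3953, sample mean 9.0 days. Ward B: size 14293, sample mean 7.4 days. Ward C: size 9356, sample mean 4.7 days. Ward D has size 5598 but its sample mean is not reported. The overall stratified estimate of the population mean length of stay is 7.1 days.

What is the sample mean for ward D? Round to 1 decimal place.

Σ Nₕx̄ₕ = N·μ, so 5598·x̄_D = 33200·7.1 − (3953·9.0 + 14293·7.4 + 9356·4.7).
= 235720 − 185318.4 = 50401.6.
x̄_D = 50401.6 / 5598 = 9.004... → 9.0.

9.0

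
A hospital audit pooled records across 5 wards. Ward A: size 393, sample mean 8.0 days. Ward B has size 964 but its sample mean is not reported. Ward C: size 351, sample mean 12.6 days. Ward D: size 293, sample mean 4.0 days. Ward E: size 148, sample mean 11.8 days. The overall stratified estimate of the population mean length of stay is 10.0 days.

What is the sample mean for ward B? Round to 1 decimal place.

11.4

Σ Nₕx̄ₕ = N·μ, so 964·x̄_B = 2149·10.0 − (393·8.0 + 351·12.6 + 293·4.0 + 148·11.8).
= 21490 − 10485 = 11005.
x̄_B = 11005 / 964 = 11.416... → 11.4.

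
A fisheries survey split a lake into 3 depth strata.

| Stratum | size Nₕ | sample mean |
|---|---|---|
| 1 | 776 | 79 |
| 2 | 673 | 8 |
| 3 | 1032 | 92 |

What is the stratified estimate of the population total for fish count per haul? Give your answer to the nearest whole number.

1: 776·79 = 61304
2: 673·8 = 5384
3: 1032·92 = 94944
τ̂ = Σ Nₕx̄ₕ = 161632.

161632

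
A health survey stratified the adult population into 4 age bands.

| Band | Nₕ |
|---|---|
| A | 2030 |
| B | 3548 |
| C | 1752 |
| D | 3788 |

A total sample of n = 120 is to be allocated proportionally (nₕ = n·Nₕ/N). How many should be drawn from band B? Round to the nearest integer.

38

Share of band B = 3548/11118 = 0.31912.
Allocate 120 × 0.31912 = 38.295... → 38.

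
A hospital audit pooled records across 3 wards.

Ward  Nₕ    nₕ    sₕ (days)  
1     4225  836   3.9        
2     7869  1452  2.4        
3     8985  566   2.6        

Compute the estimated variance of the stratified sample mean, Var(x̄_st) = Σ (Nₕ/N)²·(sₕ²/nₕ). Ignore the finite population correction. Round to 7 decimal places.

0.0034538

N = 21079. Term for each stratum: Wₕ²sₕ²/nₕ.
Var(x̄_st) = 0.0007309310 + 0.0005528343 + 0.0021700334 = 0.0034537986 → 0.0034538.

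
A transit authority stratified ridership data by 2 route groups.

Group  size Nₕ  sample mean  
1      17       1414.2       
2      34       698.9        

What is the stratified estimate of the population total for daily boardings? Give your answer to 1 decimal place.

47804.0

1: 17·1414.2 = 24041.4
2: 34·698.9 = 23762.6
τ̂ = Σ Nₕx̄ₕ = 47804.0.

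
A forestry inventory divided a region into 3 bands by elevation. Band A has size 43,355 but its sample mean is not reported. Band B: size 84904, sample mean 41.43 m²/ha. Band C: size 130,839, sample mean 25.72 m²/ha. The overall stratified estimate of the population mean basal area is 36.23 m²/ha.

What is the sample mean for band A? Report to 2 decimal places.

57.76

Σ Nₕx̄ₕ = N·μ, so 43355·x̄_A = 259098·36.23 − (84904·41.43 + 130839·25.72).
= 9387120.54 − 6882751.8 = 2504368.74.
x̄_A = 2504368.74 / 43355 = 57.7642... → 57.76.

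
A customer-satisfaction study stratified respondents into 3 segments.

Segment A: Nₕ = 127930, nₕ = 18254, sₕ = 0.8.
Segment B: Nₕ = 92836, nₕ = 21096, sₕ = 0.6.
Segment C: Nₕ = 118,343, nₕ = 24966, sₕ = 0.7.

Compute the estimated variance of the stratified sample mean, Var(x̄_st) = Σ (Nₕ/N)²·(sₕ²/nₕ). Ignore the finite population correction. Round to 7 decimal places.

0.0000087

N = 339109; Wₕ = Nₕ/N.
segment A: (127930/339109)²·0.8²/18254 = 0.0000049899
segment B: (92836/339109)²·0.6²/21096 = 0.0000012790
segment C: (118343/339109)²·0.7²/24966 = 0.0000023903
Sum = 0.0000086591 → 0.0000087.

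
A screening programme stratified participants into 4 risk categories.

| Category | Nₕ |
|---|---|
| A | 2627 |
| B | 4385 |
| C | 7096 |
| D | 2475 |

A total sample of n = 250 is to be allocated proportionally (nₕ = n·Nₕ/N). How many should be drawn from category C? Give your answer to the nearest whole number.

Share of category C = 7096/16583 = 0.42791.
Allocate 250 × 0.42791 = 106.977... → 107.

107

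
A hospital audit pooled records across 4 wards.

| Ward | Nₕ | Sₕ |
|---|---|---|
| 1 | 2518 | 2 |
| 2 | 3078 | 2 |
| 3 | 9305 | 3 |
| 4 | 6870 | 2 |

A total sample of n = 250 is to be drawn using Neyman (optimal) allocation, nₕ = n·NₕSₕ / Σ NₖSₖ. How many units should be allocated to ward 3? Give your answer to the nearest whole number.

Σ NₕSₕ = 2518·2 + 3078·2 + 9305·3 + 6870·2 = 52847.
Share for 3: 27915/52847 = 0.52822.
n_3 = 250 × 0.52822 = 132.056... → 132.

132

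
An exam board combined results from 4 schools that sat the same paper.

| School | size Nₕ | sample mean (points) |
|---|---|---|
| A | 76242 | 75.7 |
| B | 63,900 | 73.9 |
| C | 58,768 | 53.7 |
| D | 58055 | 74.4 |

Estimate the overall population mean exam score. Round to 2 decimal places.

69.93

N = 76242 + 63900 + 58768 + 58055 = 256965.
Weight each subgroup mean by Nₕ/N and sum.
Σ Nₕx̄ₕ = 76242·75.7 + 63900·73.9 + 58768·53.7 + 58055·74.4 = 5771519.4 + 4722210 + 3155841.6 + 4319292 = 17968863.
Divide by N: 17968863 / 256965 = 69.9273... → 69.93.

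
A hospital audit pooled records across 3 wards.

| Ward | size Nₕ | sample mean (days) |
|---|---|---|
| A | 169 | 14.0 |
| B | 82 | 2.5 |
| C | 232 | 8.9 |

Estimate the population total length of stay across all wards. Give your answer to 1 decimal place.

4635.8

A: 169·14.0 = 2366
B: 82·2.5 = 205
C: 232·8.9 = 2064.8
τ̂ = Σ Nₕx̄ₕ = 4635.8.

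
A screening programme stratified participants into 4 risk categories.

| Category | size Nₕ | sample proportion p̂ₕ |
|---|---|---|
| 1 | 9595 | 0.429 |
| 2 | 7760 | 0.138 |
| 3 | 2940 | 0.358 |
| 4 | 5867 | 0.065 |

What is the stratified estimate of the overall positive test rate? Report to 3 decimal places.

0.253

N = 9595 + 7760 + 2940 + 5867 = 26162.
Overall proportion = Σ (Nₕ/N)·p̂ₕ.
Σ Nₕp̂ₕ = 4116.255 + 1070.88 + 1052.52 + 381.355 = 6621.01.
6621.01 / 26162 = 0.25308... → 0.253.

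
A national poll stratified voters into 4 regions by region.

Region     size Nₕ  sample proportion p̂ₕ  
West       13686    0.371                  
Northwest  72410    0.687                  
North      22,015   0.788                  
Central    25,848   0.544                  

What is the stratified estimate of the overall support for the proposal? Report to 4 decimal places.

0.6437

Wₕ = Nₕ/N with N = 133959: 0.1022, 0.5405, 0.1643, 0.1930.
p̂_st = 0.1022·0.371 + 0.5405·0.687 + 0.1643·0.788 + 0.1930·0.544 ≈ 0.643722... → 0.6437.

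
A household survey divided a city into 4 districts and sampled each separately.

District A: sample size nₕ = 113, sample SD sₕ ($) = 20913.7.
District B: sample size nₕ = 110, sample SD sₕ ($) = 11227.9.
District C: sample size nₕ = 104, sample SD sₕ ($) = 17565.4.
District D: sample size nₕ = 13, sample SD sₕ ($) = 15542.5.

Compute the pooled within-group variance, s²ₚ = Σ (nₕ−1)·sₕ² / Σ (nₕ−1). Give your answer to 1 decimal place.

289901290.6

Degrees of freedom: 112 + 109 + 103 + 12 = 336.
Σ(nₕ−1)sₕ² = 112·437382847.69 + 109·126065738.41 + 103·308543277.16 + 12·241569306.25 = 97406833650.45.
s²ₚ = 97406833650.45 / 336 = 289901290.626... → 289901290.6.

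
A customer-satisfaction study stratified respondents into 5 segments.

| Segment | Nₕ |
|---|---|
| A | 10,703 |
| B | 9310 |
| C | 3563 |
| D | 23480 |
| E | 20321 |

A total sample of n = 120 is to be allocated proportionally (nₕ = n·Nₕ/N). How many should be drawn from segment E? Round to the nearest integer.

36

Share of segment E = 20321/67377 = 0.30160.
Allocate 120 × 0.30160 = 36.192... → 36.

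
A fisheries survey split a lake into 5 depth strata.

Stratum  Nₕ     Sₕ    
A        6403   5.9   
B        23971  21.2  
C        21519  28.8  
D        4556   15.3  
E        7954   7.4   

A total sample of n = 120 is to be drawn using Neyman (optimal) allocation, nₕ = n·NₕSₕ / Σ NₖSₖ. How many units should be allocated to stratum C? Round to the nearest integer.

57

A: NₕSₕ = 6403·5.9 = 37777.7
B: NₕSₕ = 23971·21.2 = 508185.2
C: NₕSₕ = 21519·28.8 = 619747.2
D: NₕSₕ = 4556·15.3 = 69706.8
E: NₕSₕ = 7954·7.4 = 58859.6
Σ NₕSₕ = 1294276.5.
n_C = 120·619747.2/1294276.5 = 57.460... → 57.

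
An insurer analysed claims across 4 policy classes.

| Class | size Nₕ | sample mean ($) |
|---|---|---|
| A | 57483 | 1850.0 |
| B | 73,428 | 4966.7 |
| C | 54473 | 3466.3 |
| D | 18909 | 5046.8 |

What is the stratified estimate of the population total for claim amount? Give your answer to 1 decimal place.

755288098.7

Estimate total by summing Nₕ·x̄ₕ over strata.
57483·1850.0 + 73428·4966.7 + 54473·3466.3 + 18909·5046.8 = 106343550 + 364694847.6 + 188819759.9 + 95429941.2 = 755288098.7.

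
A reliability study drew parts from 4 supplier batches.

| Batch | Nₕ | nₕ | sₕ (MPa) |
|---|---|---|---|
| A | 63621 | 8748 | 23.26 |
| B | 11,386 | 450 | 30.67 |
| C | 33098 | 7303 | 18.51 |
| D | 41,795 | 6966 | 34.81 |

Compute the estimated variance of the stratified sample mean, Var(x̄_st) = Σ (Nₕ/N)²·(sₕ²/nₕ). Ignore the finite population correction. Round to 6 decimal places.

0.039011

N = 149900. Term for each stratum: Wₕ²sₕ²/nₕ.
Var(x̄_st) = 0.011140594 + 0.012060189 + 0.002287240 + 0.013522904 = 0.039010928 → 0.039011.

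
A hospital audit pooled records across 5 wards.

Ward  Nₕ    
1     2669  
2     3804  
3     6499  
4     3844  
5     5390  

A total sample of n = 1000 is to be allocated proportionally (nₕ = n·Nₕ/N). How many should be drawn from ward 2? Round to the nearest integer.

171

N = 2669 + 3804 + 6499 + 3844 + 5390 = 22206.
n_2 = 1000·3804/22206 = 171.305... → 171.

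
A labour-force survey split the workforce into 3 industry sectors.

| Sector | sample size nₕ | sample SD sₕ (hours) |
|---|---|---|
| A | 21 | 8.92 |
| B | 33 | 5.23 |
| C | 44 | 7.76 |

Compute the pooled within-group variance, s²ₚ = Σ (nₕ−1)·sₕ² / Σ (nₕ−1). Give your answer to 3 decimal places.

53.221

Degrees of freedom: 20 + 32 + 43 = 95.
Σ(nₕ−1)sₕ² = 20·79.5664 + 32·27.3529 + 43·60.2176 = 5055.9776.
s²ₚ = 5055.9776 / 95 = 53.22082... → 53.221.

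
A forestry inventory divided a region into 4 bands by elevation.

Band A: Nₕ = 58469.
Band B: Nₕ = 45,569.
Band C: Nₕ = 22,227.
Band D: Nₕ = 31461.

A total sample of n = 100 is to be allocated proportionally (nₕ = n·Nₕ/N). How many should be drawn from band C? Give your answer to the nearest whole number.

N = 58469 + 45569 + 22227 + 31461 = 157726.
n_C = 100·22227/157726 = 14.092... → 14.

14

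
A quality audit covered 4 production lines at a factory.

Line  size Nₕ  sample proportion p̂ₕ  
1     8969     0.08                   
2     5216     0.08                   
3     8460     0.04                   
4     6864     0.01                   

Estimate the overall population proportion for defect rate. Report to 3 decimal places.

N = 8969 + 5216 + 8460 + 6864 = 29509.
Overall proportion = Σ (Nₕ/N)·p̂ₕ.
Σ Nₕp̂ₕ = 717.52 + 417.28 + 338.4 + 68.64 = 1541.84.
1541.84 / 29509 = 0.05225... → 0.052.

0.052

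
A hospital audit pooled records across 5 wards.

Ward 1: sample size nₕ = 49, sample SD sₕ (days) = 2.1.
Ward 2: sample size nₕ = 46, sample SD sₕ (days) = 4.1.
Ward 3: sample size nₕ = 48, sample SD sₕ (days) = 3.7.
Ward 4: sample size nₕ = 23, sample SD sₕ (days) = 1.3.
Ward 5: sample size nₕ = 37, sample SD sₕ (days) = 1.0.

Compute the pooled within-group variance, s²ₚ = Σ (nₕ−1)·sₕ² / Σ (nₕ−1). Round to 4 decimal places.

8.5088

Degrees of freedom: 48 + 45 + 47 + 22 + 36 = 198.
Σ(nₕ−1)sₕ² = 48·4.41 + 45·16.81 + 47·13.69 + 22·1.69 + 36·1 = 1684.74.
s²ₚ = 1684.74 / 198 = 8.508788... → 8.5088.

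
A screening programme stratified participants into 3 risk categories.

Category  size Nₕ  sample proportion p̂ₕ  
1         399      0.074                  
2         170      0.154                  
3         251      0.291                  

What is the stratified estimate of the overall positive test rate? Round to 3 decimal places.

0.157

Wₕ = Nₕ/N with N = 820: 0.4866, 0.2073, 0.3061.
p̂_st = 0.4866·0.074 + 0.2073·0.154 + 0.3061·0.291 ≈ 0.15701... → 0.157.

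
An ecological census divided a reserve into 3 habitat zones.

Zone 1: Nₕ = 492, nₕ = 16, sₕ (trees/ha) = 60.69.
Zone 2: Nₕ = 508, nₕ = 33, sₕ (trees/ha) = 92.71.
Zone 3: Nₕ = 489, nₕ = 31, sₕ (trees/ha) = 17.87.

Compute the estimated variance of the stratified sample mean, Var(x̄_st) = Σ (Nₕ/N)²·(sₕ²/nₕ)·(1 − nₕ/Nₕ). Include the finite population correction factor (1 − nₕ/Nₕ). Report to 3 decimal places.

N = 1489; Wₕ = Nₕ/N.
zone 1: (492/1489)²·60.69²/16·(1 − 16/492) = 24.316270
zone 2: (508/1489)²·92.71²/33·(1 − 33/508) = 28.347003
zone 3: (489/1489)²·17.87²/31·(1 − 31/489) = 1.040573
Sum = 53.703845 → 53.704.

53.704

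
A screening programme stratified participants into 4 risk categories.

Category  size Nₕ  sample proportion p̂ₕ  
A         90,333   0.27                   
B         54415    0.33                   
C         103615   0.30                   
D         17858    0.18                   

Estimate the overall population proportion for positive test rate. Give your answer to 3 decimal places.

0.288

Wₕ = Nₕ/N with N = 266221: 0.3393, 0.2044, 0.3892, 0.0671.
p̂_st = 0.3393·0.27 + 0.2044·0.33 + 0.3892·0.30 + 0.0671·0.18 ≈ 0.28790... → 0.288.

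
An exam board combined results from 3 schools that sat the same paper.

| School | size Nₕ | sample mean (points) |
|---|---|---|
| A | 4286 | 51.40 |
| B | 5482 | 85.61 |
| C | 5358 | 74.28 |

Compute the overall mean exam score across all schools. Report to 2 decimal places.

N = 15126; weights Wₕ = Nₕ/N = (0.2834, 0.3624, 0.3542).
x̄_st = Σ Wₕ·x̄ₕ = 0.2834·51.40 + 0.3624·85.61 + 0.3542·74.28 ≈ 71.9031...
→ 71.90.

71.90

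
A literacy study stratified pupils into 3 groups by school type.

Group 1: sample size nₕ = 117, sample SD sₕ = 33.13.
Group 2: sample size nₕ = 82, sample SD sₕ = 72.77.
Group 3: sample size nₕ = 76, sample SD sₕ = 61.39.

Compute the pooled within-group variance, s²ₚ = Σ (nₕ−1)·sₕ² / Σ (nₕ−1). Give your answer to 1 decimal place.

3084.2

1: (117−1)·33.13² = 116·1097.5969 = 127321.2404
2: (82−1)·72.77² = 81·5295.4729 = 428933.3049
3: (76−1)·61.39² = 75·3768.7321 = 282654.9075
Numerator = 838909.4528; denominator = Σ(nₕ−1) = 272.
s²ₚ = 838909.4528/272 = 3084.226... → 3084.2.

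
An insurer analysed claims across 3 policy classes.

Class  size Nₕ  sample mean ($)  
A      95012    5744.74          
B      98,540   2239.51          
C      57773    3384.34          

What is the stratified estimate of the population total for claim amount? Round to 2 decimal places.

Estimate total by summing Nₕ·x̄ₕ over strata.
95012·5744.74 + 98540·2239.51 + 57773·3384.34 = 545819236.88 + 220681315.4 + 195523474.82 = 962024027.10.

962024027.10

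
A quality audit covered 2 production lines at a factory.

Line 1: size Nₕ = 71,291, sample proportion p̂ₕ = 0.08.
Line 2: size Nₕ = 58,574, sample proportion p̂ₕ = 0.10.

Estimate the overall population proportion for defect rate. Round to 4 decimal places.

N = 71291 + 58574 = 129865.
Overall proportion = Σ (Nₕ/N)·p̂ₕ.
Σ Nₕp̂ₕ = 5703.28 + 5857.4 = 11560.68.
11560.68 / 129865 = 0.089021... → 0.0890.

0.0890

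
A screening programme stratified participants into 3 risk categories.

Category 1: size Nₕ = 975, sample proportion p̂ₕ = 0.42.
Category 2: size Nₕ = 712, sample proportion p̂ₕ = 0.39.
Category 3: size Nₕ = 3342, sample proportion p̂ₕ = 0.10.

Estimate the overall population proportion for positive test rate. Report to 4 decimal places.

0.2031

Wₕ = Nₕ/N with N = 5029: 0.1939, 0.1416, 0.6645.
p̂_st = 0.1939·0.42 + 0.1416·0.39 + 0.6645·0.10 ≈ 0.203098... → 0.2031.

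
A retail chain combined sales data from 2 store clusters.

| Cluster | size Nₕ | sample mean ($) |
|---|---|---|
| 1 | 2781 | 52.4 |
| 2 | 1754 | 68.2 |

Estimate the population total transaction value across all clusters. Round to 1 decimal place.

265347.2

1: 2781·52.4 = 145724.4
2: 1754·68.2 = 119622.8
τ̂ = Σ Nₕx̄ₕ = 265347.2.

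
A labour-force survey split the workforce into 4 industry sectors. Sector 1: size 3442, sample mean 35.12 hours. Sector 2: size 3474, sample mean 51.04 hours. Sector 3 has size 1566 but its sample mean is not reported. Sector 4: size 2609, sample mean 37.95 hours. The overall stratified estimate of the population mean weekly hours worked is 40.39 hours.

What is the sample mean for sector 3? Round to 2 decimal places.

32.41

Σ Nₕx̄ₕ = N·μ, so 1566·x̄_3 = 11091·40.39 − (3442·35.12 + 3474·51.04 + 2609·37.95).
= 447965.49 − 397207.55 = 50757.94.
x̄_3 = 50757.94 / 1566 = 32.4125... → 32.41.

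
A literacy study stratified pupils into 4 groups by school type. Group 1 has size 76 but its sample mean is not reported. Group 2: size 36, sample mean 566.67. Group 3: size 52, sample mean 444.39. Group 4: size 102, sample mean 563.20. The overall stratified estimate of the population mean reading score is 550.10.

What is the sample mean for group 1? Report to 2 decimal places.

Σ Nₕx̄ₕ = N·μ, so 76·x̄_1 = 266·550.10 − (36·566.67 + 52·444.39 + 102·563.20).
= 146326.6 − 100954.8 = 45371.8.
x̄_1 = 45371.8 / 76 = 596.9974... → 597.00.

597.00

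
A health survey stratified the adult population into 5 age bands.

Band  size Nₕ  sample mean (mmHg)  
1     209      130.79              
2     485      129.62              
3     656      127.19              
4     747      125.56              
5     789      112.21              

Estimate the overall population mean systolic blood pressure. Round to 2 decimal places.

x̄_st = (Σ Nₕx̄ₕ) / (Σ Nₕ) = (209·130.79 + 485·129.62 + 656·127.19 + 747·125.56 + 789·112.21) / 2886
= 355964.46 / 2886 = 123.3418... → 123.34.

123.34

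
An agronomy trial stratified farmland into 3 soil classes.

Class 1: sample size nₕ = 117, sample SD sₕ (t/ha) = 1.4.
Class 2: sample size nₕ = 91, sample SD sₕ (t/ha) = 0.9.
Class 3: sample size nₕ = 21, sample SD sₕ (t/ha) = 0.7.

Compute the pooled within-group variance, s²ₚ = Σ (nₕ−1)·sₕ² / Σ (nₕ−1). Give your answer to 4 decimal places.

1.3719

Degrees of freedom: 116 + 90 + 20 = 226.
Σ(nₕ−1)sₕ² = 116·1.96 + 90·0.81 + 20·0.49 = 310.06.
s²ₚ = 310.06 / 226 = 1.371947... → 1.3719.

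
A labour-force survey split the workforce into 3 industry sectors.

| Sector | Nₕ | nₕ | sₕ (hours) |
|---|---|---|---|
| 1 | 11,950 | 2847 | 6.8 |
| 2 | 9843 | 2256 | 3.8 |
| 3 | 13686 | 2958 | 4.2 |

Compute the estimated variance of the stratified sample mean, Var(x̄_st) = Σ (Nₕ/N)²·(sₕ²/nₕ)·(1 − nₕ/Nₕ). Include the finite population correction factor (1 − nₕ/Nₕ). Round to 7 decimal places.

0.0024789

N = 35479. Term for each stratum: Wₕ²sₕ²/nₕ·(1−nₕ/Nₕ).
Var(x̄_st) = 0.0014035894 + 0.0003797370 + 0.0006955894 = 0.0024789158 → 0.0024789.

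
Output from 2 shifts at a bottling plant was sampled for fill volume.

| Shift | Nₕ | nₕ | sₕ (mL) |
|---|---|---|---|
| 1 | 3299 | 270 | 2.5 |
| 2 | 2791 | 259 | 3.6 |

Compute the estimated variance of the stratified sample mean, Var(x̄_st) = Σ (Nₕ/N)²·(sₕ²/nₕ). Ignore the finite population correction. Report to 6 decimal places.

N = 6090. Term for each stratum: Wₕ²sₕ²/nₕ.
Var(x̄_st) = 0.006792760 + 0.010509700 = 0.017302461 → 0.017302.

0.017302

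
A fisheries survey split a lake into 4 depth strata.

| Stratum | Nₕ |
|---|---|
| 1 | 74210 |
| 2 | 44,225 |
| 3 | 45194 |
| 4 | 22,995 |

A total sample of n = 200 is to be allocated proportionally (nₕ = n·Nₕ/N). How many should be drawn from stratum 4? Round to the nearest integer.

Share of stratum 4 = 22995/186624 = 0.12322.
Allocate 200 × 0.12322 = 24.643... → 25.

25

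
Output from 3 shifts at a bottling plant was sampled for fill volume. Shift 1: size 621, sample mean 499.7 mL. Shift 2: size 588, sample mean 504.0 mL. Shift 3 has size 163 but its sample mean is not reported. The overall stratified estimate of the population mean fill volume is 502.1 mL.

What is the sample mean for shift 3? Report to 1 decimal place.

N = 621 + 588 + 163 = 1372.
Overall total = μ·N = 502.1·1372 = 688881.2.
Subtract the known strata: 621·499.7 + 588·504.0 = 606665.7.
Remaining total for shift 3: 688881.2 − 606665.7 = 82215.5.
Divide by its size: 82215.5 / 163 = 504.390... → 504.4.

504.4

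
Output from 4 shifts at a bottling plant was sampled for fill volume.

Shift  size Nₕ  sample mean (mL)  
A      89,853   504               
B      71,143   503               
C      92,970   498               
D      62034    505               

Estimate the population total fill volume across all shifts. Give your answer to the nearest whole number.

A: 89853·504 = 45285912
B: 71143·503 = 35784929
C: 92970·498 = 46299060
D: 62034·505 = 31327170
τ̂ = Σ Nₕx̄ₕ = 158697071.

158697071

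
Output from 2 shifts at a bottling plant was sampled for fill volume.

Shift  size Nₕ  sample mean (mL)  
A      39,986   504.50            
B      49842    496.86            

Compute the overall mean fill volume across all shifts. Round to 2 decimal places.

x̄_st = (Σ Nₕx̄ₕ) / (Σ Nₕ) = (39986·504.50 + 49842·496.86) / 89828
= 44937433.12 / 89828 = 500.2609... → 500.26.

500.26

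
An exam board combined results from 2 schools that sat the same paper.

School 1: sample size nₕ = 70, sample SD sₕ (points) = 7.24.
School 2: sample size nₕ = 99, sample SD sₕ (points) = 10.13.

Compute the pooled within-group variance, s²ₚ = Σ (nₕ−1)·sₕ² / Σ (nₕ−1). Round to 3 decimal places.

1: (70−1)·7.24² = 69·52.4176 = 3616.8144
2: (99−1)·10.13² = 98·102.6169 = 10056.4562
Numerator = 13673.2706; denominator = Σ(nₕ−1) = 167.
s²ₚ = 13673.2706/167 = 81.87587... → 81.876.

81.876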